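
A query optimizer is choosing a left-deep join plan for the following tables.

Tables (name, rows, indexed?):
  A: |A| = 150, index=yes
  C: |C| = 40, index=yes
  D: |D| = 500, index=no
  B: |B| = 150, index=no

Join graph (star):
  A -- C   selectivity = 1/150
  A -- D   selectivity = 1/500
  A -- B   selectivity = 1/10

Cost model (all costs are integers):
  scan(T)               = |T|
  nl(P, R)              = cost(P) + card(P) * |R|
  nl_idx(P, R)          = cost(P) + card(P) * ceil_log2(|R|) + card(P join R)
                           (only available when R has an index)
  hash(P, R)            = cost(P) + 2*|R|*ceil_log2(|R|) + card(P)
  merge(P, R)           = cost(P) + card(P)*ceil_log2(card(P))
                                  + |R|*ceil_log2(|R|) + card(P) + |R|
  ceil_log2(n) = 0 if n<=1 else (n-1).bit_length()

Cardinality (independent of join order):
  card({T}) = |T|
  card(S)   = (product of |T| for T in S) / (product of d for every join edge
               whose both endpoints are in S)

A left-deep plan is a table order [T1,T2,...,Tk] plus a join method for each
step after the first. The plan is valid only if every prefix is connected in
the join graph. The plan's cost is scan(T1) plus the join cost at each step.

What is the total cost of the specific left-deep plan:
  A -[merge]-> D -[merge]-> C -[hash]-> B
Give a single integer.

10570

step 1: scan A: cost=150, card=150
step 2: join D via merge
    card(P join D) = 150*500/(500) = 150
    cost = 150 + 150*8 + 500*9 + 150 + 500 = 6500
step 3: join C via merge
    card(P join C) = 150*40/(150) = 40
    cost = 6500 + 150*8 + 40*6 + 150 + 40 = 8130
step 4: join B via hash
    card(P join B) = 40*150/(10) = 600
    cost = 8130 + 2*150*8 + 40 = 10570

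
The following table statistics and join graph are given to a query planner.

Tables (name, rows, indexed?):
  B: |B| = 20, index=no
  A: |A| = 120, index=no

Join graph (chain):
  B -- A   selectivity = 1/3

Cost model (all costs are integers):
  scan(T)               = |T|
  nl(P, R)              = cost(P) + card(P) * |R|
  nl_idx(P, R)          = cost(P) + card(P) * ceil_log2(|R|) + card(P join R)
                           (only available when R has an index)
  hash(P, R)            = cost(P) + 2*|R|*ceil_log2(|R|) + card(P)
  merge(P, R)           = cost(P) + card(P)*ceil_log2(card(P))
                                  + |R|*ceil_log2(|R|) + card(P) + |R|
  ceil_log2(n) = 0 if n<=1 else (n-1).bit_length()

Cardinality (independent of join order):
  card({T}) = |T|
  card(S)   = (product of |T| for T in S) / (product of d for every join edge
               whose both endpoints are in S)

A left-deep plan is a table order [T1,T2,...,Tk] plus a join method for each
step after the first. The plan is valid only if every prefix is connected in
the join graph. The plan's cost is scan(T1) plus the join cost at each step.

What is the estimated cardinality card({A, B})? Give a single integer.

Tables in S: A(120), B(20)
Edges inside S: B-A(d=3)
numerator = 120 * 20 = 2400
denominator = 3 = 3
card(S) = 2400 / 3 = 800

800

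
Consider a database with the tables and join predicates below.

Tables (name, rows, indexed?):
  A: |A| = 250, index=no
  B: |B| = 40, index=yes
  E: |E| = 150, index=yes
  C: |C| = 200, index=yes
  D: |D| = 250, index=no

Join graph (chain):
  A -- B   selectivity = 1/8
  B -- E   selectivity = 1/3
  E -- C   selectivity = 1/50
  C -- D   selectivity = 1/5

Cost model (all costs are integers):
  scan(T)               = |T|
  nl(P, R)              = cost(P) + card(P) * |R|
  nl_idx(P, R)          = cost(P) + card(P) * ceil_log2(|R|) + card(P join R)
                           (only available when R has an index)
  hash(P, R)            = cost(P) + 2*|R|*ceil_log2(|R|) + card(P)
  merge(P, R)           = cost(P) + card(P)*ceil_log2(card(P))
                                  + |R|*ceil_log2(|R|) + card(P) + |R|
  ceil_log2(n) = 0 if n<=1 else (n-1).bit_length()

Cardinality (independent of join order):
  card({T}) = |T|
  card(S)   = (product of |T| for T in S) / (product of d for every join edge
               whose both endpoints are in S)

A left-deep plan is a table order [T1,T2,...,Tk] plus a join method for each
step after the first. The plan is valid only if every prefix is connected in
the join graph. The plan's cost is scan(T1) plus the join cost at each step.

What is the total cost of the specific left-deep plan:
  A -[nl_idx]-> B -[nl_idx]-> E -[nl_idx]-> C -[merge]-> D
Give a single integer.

step 1: scan A: cost=250, card=250
step 2: join B via nl_idx
    card(P join B) = 250*40/(8) = 1250
    cost = 250 + 250*6 + 1250 = 3000
step 3: join E via nl_idx
    card(P join E) = 1250*150/(3) = 62500
    cost = 3000 + 1250*8 + 62500 = 75500
step 4: join C via nl_idx
    card(P join C) = 62500*200/(50) = 250000
    cost = 75500 + 62500*8 + 250000 = 825500
step 5: join D via merge
    card(P join D) = 250000*250/(5) = 12500000
    cost = 825500 + 250000*18 + 250*8 + 250000 + 250 = 5577750

5577750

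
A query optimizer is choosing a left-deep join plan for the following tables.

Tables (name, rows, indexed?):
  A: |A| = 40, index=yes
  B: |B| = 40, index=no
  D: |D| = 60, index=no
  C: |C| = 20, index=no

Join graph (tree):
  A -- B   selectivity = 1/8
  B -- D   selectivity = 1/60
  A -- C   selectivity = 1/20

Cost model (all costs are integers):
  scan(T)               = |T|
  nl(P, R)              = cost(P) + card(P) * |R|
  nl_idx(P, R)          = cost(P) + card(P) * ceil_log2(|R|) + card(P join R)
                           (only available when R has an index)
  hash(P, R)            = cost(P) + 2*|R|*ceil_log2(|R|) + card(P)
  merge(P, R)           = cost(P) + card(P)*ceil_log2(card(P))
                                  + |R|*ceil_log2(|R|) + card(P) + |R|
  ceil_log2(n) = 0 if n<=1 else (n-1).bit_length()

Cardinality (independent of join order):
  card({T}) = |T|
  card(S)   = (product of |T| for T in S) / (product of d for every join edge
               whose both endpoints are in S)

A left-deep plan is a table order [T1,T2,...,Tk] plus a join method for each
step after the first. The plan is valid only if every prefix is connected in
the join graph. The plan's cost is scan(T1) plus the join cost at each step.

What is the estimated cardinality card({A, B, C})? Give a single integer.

Tables in S: A(40), B(40), C(20)
Edges inside S: A-B(d=8), A-C(d=20)
numerator = 40 * 40 * 20 = 32000
denominator = 8 * 20 = 160
card(S) = 32000 / 160 = 200

200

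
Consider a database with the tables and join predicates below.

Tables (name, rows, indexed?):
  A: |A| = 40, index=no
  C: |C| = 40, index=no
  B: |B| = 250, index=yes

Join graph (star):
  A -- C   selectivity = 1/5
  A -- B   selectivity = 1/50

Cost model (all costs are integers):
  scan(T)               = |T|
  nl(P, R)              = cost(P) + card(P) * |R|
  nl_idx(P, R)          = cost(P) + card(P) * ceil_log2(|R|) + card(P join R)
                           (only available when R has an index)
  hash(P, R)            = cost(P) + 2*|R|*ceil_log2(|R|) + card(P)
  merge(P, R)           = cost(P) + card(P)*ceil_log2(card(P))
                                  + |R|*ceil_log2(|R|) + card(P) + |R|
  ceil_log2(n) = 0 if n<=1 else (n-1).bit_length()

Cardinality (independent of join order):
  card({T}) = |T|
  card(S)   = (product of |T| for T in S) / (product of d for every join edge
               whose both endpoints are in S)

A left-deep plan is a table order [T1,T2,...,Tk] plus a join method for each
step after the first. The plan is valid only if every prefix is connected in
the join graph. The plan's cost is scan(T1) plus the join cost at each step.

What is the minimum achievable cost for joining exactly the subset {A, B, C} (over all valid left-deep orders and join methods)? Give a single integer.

1240

Selinger DP over subsets of {A,B,C}:
  {A}: scan cost=40, card=40
  {C}: scan cost=40, card=40
  {B}: scan cost=250, card=250
  {AC}: card=320; try (C,hash)→560, (A,hash)→560, (C,merge)→600, (A,merge)→600, (C,nl)→1640, (A,nl)→1640; best=560 via (C,hash)
  {AB}: card=200; try (B,nl_idx)→560, (A,hash)→980, (B,merge)→2570, (A,merge)→2780, (B,hash)→4080, (B,nl)→10040 …(+1); best=560 via (B,nl_idx)
  {ABC}: card=1600; try (C,hash)→1240, (C,merge)→2640, (B,nl_idx)→4720, (B,hash)→4880, (B,merge)→6010, (C,nl)→8560 …(+1); best=1240 via (C,hash)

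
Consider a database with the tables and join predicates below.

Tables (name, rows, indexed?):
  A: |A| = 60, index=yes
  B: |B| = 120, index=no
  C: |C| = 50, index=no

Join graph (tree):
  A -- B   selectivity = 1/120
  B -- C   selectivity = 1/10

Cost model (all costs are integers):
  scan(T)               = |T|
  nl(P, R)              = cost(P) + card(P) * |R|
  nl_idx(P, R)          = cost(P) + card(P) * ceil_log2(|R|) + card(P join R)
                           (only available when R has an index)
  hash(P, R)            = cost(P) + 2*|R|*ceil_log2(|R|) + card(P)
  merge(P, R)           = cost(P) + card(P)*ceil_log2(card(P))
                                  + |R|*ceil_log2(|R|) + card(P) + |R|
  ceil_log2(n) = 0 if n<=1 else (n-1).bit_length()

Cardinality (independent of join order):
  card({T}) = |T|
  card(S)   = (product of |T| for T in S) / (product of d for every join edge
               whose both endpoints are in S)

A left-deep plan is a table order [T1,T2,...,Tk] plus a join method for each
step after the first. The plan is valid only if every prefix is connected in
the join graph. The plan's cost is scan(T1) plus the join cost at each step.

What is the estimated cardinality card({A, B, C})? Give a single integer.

300

Tables in S: A(60), B(120), C(50)
Edges inside S: A-B(d=120), B-C(d=10)
numerator = 60 * 120 * 50 = 360000
denominator = 120 * 10 = 1200
card(S) = 360000 / 1200 = 300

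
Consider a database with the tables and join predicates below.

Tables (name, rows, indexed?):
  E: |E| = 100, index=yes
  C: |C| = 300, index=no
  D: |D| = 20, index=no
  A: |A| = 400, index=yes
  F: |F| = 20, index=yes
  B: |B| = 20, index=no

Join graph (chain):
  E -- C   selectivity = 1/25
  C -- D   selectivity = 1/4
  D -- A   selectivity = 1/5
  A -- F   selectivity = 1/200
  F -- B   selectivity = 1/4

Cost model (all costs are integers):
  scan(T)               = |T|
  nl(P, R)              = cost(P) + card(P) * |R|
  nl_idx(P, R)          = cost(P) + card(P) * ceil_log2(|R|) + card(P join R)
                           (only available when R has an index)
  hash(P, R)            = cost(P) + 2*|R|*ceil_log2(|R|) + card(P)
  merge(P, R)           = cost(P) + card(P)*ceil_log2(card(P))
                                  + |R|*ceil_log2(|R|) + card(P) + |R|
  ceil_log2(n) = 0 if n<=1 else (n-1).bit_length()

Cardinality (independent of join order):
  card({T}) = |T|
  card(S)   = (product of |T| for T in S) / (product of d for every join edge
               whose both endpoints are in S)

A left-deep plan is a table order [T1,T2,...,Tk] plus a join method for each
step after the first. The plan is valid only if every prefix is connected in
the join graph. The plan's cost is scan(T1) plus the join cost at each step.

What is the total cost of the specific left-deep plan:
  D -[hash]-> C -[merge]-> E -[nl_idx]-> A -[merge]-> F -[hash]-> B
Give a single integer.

10206560

step 1: scan D: cost=20, card=20
step 2: join C via hash
    card(P join C) = 20*300/(4) = 1500
    cost = 20 + 2*300*9 + 20 = 5440
step 3: join E via merge
    card(P join E) = 1500*100/(25) = 6000
    cost = 5440 + 1500*11 + 100*7 + 1500 + 100 = 24240
step 4: join A via nl_idx
    card(P join A) = 6000*400/(5) = 480000
    cost = 24240 + 6000*9 + 480000 = 558240
step 5: join F via merge
    card(P join F) = 480000*20/(200) = 48000
    cost = 558240 + 480000*19 + 20*5 + 480000 + 20 = 10158360
step 6: join B via hash
    card(P join B) = 48000*20/(4) = 240000
    cost = 10158360 + 2*20*5 + 48000 = 10206560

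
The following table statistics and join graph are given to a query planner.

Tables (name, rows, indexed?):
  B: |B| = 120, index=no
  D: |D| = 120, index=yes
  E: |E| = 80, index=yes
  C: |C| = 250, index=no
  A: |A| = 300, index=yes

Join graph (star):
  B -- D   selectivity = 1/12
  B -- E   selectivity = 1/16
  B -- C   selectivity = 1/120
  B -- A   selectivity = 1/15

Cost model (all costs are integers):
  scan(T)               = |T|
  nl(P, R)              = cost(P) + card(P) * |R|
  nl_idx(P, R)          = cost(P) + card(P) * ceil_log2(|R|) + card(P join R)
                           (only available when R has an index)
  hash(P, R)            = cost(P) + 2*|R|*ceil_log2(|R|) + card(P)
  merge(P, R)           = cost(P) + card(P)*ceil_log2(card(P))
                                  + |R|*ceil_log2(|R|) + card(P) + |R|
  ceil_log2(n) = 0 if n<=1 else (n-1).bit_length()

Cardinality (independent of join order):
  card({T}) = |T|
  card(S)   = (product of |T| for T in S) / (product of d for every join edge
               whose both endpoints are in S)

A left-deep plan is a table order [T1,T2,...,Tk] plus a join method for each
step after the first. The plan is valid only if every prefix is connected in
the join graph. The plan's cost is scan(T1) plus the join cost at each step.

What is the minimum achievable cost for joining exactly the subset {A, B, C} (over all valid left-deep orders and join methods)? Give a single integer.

7430

Selinger DP over subsets of {A,B,C}:
  {B}: scan cost=120, card=120
  {C}: scan cost=250, card=250
  {A}: scan cost=300, card=300
  {BC}: card=250; try (B,hash)→2180, (C,merge)→3330, (B,merge)→3460, (C,hash)→4240, (C,nl)→30120, (B,nl)→30250; best=2180 via (B,hash)
  {AB}: card=2400; try (B,hash)→2280, (A,nl_idx)→3600, (A,merge)→4080, (B,merge)→4260, (A,hash)→5640, (A,nl)→36120 …(+1); best=2280 via (B,hash)
  {ABC}: card=5000; try (A,merge)→7430, (A,hash)→7830, (C,hash)→8680, (A,nl_idx)→9430, (C,merge)→35730, (A,nl)→77180 …(+1); best=7430 via (A,merge)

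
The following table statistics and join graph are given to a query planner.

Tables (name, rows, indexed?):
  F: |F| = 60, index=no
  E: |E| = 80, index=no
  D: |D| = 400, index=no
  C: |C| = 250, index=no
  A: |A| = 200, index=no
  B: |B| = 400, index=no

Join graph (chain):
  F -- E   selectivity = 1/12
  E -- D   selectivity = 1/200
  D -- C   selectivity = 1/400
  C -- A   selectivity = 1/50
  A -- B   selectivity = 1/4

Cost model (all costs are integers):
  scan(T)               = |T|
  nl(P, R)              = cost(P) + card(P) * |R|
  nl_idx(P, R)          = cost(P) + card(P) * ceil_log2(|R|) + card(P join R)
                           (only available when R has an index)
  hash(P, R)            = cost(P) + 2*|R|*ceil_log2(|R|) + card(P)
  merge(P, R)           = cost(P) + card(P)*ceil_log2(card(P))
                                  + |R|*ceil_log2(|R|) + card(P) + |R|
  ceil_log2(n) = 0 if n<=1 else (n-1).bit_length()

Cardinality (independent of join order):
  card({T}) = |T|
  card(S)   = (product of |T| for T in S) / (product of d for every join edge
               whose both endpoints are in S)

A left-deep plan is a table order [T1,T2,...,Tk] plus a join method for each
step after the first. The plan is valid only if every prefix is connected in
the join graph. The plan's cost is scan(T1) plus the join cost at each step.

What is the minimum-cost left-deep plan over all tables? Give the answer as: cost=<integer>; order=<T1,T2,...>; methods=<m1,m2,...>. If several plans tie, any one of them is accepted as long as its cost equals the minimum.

Selinger DP (subsets sized 1..n):
  {F}: scan cost=60, card=60
  {E}: scan cost=80, card=80
  {D}: scan cost=400, card=400
  {C}: scan cost=250, card=250
  {A}: scan cost=200, card=200
  {B}: scan cost=400, card=400
  {EF}: card=400; try (F,hash)→880, (E,merge)→1120, (F,merge)→1140, (E,hash)→1240, (E,nl)→4860, (F,nl)→4880; best=880 via (F,hash)
  {DE}: card=160; try (E,hash)→1920, (D,merge)→4720, (E,merge)→5040, (D,hash)→7360, (D,nl)→32080, (E,nl)→32400; best=1920 via (E,hash)
  {CD}: card=250; try (C,hash)→4800, (D,merge)→6500, (C,merge)→6650, (D,hash)→7700, (D,nl)→100250, (C,nl)→100400; best=4800 via (C,hash)
  {AC}: card=1000; try (A,hash)→3700, (C,merge)→4250, (A,merge)→4300, (C,hash)→4400, (C,nl)→50200, (A,nl)→50250; best=3700 via (A,hash)
  {AB}: card=20000; try (A,hash)→4000, (B,merge)→6000, (A,merge)→6200, (B,hash)→7600, (B,nl)→80200, (A,nl)→80400; best=4000 via (A,hash)
  {DEF}: card=800; try (F,hash)→2800, (F,merge)→3780, (D,hash)→8480, (D,merge)→8880, (F,nl)→11520, (D,nl)→160880; best=2800 via (F,hash)
  {CDE}: card=100; try (C,merge)→5610, (C,hash)→6080, (E,hash)→6170, (E,merge)→7690, (E,nl)→24800, (C,nl)→41920; best=5610 via (C,merge)
  {ACD}: card=1000; try (A,hash)→8250, (A,merge)→8850, (D,hash)→11900, (D,merge)→18700, (A,nl)→54800, (D,nl)→403700; best=8250 via (A,hash)
  {ABC}: card=100000; try (B,hash)→11900, (B,merge)→18700, (C,hash)→28000, (C,merge)→326250, (B,nl)→403700, (C,nl)→5004000; best=11900 via (B,hash)
  {CDEF}: card=500; try (F,hash)→6430, (F,merge)→6830, (C,hash)→7600, (F,nl)→11610, (C,merge)→13850, (C,nl)→202800; best=6430 via (F,hash)
  {ACDE}: card=400; try (A,merge)→8210, (A,hash)→8910, (E,hash)→10370, (E,merge)→19890, (A,nl)→25610, (E,nl)→88250; best=8210 via (A,merge)
  {ABCD}: card=100000; try (B,hash)→16450, (B,merge)→23250, (D,hash)→119100, (B,nl)→408250, (D,merge)→1815900, (D,nl)→40011900; best=16450 via (B,hash)
  {ACDEF}: card=2000; try (F,hash)→9330, (A,hash)→10130, (F,merge)→12630, (A,merge)→13230, (F,nl)→32210, (A,nl)→106430; best=9330 via (F,hash)
  {ABCDE}: card=40000; try (B,hash)→15810, (B,merge)→16210, (E,hash)→117570, (B,nl)→168210, (E,merge)→1817090, (E,nl)→8016450; best=15810 via (B,hash)
  {ABCDEF}: card=200000; try (B,hash)→18530, (B,merge)→37330, (F,hash)→56530, (F,merge)→696230, (B,nl)→809330, (F,nl)→2415810; best=18530 via (B,hash)

cost=18530; order=D,E,C,A,F,B; methods=hash,merge,merge,hash,hash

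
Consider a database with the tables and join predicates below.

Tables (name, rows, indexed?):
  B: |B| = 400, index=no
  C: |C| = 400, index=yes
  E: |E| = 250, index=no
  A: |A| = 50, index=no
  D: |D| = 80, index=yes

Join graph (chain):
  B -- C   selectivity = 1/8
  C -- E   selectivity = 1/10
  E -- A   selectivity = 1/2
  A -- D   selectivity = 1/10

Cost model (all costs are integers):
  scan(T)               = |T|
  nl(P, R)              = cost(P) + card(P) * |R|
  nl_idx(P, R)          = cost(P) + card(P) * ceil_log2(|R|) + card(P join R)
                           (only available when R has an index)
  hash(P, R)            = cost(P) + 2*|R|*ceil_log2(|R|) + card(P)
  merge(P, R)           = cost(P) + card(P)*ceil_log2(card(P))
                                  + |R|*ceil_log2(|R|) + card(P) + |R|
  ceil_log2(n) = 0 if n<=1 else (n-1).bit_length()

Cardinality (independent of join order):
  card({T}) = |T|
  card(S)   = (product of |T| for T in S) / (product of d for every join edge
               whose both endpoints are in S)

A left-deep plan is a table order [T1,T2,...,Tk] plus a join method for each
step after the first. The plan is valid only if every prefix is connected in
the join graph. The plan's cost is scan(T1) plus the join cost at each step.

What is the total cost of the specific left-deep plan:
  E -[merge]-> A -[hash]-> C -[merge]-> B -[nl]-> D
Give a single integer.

step 1: scan E: cost=250, card=250
step 2: join A via merge
    card(P join A) = 250*50/(2) = 6250
    cost = 250 + 250*8 + 50*6 + 250 + 50 = 2850
step 3: join C via hash
    card(P join C) = 6250*400/(10) = 250000
    cost = 2850 + 2*400*9 + 6250 = 16300
step 4: join B via merge
    card(P join B) = 250000*400/(8) = 12500000
    cost = 16300 + 250000*18 + 400*9 + 250000 + 400 = 4770300
step 5: join D via nl
    card(P join D) = 12500000*80/(10) = 100000000
    cost = 4770300 + 12500000*80 = 1004770300

1004770300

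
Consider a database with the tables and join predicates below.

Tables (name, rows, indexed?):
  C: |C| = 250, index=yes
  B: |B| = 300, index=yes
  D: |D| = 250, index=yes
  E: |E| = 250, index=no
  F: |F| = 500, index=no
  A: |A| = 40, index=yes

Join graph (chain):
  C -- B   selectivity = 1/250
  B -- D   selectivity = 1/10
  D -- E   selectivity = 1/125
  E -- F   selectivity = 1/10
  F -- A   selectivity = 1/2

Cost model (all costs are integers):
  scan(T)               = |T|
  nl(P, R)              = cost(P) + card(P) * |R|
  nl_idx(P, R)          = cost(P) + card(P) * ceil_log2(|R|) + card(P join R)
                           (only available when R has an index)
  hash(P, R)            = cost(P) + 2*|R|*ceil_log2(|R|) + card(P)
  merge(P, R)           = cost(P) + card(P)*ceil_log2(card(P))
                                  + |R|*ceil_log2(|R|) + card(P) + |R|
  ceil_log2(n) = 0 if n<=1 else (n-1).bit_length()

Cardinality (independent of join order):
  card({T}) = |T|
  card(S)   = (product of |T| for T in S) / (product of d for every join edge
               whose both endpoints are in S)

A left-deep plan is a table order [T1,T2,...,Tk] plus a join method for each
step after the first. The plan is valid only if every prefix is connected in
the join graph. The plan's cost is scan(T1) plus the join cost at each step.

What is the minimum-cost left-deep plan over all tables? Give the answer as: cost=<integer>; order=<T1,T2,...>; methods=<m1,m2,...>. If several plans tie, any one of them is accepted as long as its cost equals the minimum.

Selinger DP (subsets sized 1..n):
  {C}: scan cost=250, card=250
  {B}: scan cost=300, card=300
  {D}: scan cost=250, card=250
  {E}: scan cost=250, card=250
  {F}: scan cost=500, card=500
  {A}: scan cost=40, card=40
  {BC}: card=300; try (B,nl_idx)→2800, (C,nl_idx)→3000, (C,hash)→4600, (B,merge)→5500, (C,merge)→5550, (B,hash)→5900 …(+2); best=2800 via (B,nl_idx)
  {BD}: card=7500; try (D,hash)→4600, (B,merge)→5500, (D,merge)→5550, (B,hash)→5900, (B,nl_idx)→10000, (D,nl_idx)→10200 …(+2); best=4600 via (D,hash)
  {DE}: card=500; try (D,nl_idx)→2750, (E,hash)→4500, (D,hash)→4500, (E,merge)→4750, (D,merge)→4750, (E,nl)→62750 …(+1); best=2750 via (D,nl_idx)
  {EF}: card=12500; try (E,hash)→5000, (F,merge)→7500, (E,merge)→7750, (F,hash)→9500, (F,nl)→125250, (E,nl)→125500; best=5000 via (E,hash)
  {AF}: card=10000; try (A,hash)→1480, (F,merge)→5320, (A,merge)→5780, (F,hash)→9080, (A,nl_idx)→13500, (F,nl)→20040 …(+1); best=1480 via (A,hash)
  {BCD}: card=7500; try (D,hash)→7100, (D,merge)→8050, (D,nl_idx)→12700, (C,hash)→16100, (C,nl_idx)→72100, (D,nl)→77800 …(+2); best=7100 via (D,hash)
  {BDE}: card=15000; try (B,hash)→8650, (B,merge)→10750, (E,hash)→16100, (B,nl_idx)→22250, (E,merge)→111850, (B,nl)→152750 …(+1); best=8650 via (B,hash)
  {DEF}: card=25000; try (F,hash)→12250, (F,merge)→12750, (D,hash)→21500, (D,nl_idx)→130000, (D,merge)→194750, (F,nl)→252750 …(+1); best=12250 via (F,hash)
  {AEF}: card=250000; try (E,hash)→15480, (A,hash)→17980, (E,merge)→153730, (A,merge)→192780, (A,nl_idx)→330000, (A,nl)→505000 …(+1); best=15480 via (E,hash)
  {BCDE}: card=15000; try (E,hash)→18600, (C,hash)→27650, (E,merge)→114350, (C,nl_idx)→143650, (C,merge)→235900, (E,nl)→1882100 …(+1); best=18600 via (E,hash)
  {BDEF}: card=750000; try (F,hash)→32650, (B,hash)→42650, (F,merge)→238650, (B,merge)→415250, (B,nl_idx)→987250, (F,nl)→7508650 …(+1); best=32650 via (F,hash)
  {ADEF}: card=500000; try (A,hash)→37730, (D,hash)→269480, (A,merge)→412530, (A,nl_idx)→662250, (A,nl)→1012250, (D,nl_idx)→2515480 …(+2); best=37730 via (A,hash)
  {BCDEF}: card=750000; try (F,hash)→42600, (F,merge)→248600, (C,hash)→786650, (C,nl_idx)→6782650, (F,nl)→7518600, (C,merge)→15784900 …(+1); best=42600 via (F,hash)
  {ABDEF}: card=15000000; try (B,hash)→543130, (A,hash)→783130, (B,merge)→10040730, (A,merge)→15782930, (A,nl_idx)→19532650, (B,nl_idx)→19537730 …(+2); best=543130 via (B,hash)
  {ABCDEF}: card=15000000; try (A,hash)→793080, (C,hash)→15547130, (A,merge)→15792880, (A,nl_idx)→19542600, (A,nl)→30042600, (C,nl_idx)→135543130 …(+2); best=793080 via (A,hash)

cost=793080; order=C,B,D,E,F,A; methods=nl_idx,hash,hash,hash,hash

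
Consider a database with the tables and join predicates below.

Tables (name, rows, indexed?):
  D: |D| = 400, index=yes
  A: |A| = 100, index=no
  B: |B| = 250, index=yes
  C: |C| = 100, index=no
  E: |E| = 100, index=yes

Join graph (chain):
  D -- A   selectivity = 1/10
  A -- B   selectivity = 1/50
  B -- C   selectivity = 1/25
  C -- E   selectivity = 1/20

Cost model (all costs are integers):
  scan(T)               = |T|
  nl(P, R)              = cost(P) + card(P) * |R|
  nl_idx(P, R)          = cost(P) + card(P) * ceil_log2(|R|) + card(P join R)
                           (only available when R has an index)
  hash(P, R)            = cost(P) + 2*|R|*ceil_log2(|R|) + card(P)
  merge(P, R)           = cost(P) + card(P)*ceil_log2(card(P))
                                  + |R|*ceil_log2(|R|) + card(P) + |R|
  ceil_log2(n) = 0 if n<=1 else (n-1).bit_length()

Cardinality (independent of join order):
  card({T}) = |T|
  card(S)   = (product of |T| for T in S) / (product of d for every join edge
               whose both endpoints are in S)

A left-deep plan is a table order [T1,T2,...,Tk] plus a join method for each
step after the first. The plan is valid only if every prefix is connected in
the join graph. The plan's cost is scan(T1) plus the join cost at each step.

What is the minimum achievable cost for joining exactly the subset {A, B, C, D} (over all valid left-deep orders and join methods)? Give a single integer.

12500

Selinger DP over subsets of {A,B,C,D}:
  {D}: scan cost=400, card=400
  {A}: scan cost=100, card=100
  {B}: scan cost=250, card=250
  {C}: scan cost=100, card=100
  {AD}: card=4000; try (A,hash)→2200, (D,merge)→4900, (D,nl_idx)→5000, (A,merge)→5200, (D,hash)→7400, (D,nl)→40100 …(+1); best=2200 via (A,hash)
  {AB}: card=500; try (B,nl_idx)→1400, (A,hash)→1900, (B,merge)→3150, (A,merge)→3300, (B,hash)→4200, (B,nl)→25100 …(+1); best=1400 via (B,nl_idx)
  {BC}: card=1000; try (C,hash)→1900, (B,nl_idx)→1900, (B,merge)→3150, (C,merge)→3300, (B,hash)→4200, (B,nl)→25100 …(+1); best=1900 via (C,hash)
  {ABD}: card=20000; try (D,hash)→9100, (B,hash)→10200, (D,merge)→10400, (D,nl_idx)→25900, (B,nl_idx)→54200, (B,merge)→56450 …(+2); best=9100 via (D,hash)
  {ABC}: card=2000; try (C,hash)→3300, (A,hash)→4300, (C,merge)→7200, (A,merge)→13700, (C,nl)→51400, (A,nl)→101900; best=3300 via (C,hash)
  {ABCD}: card=80000; try (D,hash)→12500, (C,hash)→30500, (D,merge)→31300, (D,nl_idx)→101300, (C,merge)→329900, (D,nl)→803300 …(+1); best=12500 via (D,hash)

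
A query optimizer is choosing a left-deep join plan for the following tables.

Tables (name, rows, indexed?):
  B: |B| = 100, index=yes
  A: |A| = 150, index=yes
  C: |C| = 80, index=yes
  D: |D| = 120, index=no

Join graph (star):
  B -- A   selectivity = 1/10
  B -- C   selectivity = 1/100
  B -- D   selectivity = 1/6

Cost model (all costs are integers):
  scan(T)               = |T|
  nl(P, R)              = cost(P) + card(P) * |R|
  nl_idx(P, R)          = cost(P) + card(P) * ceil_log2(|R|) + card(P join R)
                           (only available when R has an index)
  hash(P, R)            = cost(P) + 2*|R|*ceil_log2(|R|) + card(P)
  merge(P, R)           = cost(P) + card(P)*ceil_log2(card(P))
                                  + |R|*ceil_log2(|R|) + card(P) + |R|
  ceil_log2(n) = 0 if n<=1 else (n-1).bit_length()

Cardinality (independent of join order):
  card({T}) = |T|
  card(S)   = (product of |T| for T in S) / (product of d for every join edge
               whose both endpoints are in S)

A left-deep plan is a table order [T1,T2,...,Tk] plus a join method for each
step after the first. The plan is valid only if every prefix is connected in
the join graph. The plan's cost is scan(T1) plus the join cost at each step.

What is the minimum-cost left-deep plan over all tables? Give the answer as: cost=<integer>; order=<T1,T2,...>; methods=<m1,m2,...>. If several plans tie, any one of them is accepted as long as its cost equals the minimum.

Selinger DP (subsets sized 1..n):
  {B}: scan cost=100, card=100
  {A}: scan cost=150, card=150
  {C}: scan cost=80, card=80
  {D}: scan cost=120, card=120
  {AB}: card=1500; try (B,hash)→1700, (A,merge)→2250, (B,merge)→2300, (A,nl_idx)→2400, (A,hash)→2600, (B,nl_idx)→2700 …(+2); best=1700 via (B,hash)
  {BC}: card=80; try (B,nl_idx)→720, (C,nl_idx)→880, (C,hash)→1320, (B,merge)→1520, (C,merge)→1540, (B,hash)→1560 …(+2); best=720 via (B,nl_idx)
  {BD}: card=2000; try (B,hash)→1640, (D,merge)→1860, (D,hash)→1880, (B,merge)→1880, (B,nl_idx)→2960, (D,nl)→12100 …(+1); best=1640 via (B,hash)
  {ABC}: card=1200; try (A,nl_idx)→2560, (A,merge)→2710, (A,hash)→3200, (C,hash)→4320, (A,nl)→12720, (C,nl_idx)→13400 …(+2); best=2560 via (A,nl_idx)
  {ABD}: card=30000; try (D,hash)→4880, (A,hash)→6040, (D,merge)→20660, (A,merge)→26990, (A,nl_idx)→47640, (D,nl)→181700 …(+1); best=4880 via (D,hash)
  {BCD}: card=1600; try (D,merge)→2320, (D,hash)→2480, (C,hash)→4760, (D,nl)→10320, (C,nl_idx)→17240, (C,merge)→26280 …(+1); best=2320 via (D,merge)
  {ABCD}: card=24000; try (D,hash)→5440, (A,hash)→6320, (D,merge)→17920, (A,merge)→22870, (C,hash)→36000, (A,nl_idx)→39120 …(+5); best=5440 via (D,hash)

cost=5440; order=C,B,A,D; methods=nl_idx,nl_idx,hash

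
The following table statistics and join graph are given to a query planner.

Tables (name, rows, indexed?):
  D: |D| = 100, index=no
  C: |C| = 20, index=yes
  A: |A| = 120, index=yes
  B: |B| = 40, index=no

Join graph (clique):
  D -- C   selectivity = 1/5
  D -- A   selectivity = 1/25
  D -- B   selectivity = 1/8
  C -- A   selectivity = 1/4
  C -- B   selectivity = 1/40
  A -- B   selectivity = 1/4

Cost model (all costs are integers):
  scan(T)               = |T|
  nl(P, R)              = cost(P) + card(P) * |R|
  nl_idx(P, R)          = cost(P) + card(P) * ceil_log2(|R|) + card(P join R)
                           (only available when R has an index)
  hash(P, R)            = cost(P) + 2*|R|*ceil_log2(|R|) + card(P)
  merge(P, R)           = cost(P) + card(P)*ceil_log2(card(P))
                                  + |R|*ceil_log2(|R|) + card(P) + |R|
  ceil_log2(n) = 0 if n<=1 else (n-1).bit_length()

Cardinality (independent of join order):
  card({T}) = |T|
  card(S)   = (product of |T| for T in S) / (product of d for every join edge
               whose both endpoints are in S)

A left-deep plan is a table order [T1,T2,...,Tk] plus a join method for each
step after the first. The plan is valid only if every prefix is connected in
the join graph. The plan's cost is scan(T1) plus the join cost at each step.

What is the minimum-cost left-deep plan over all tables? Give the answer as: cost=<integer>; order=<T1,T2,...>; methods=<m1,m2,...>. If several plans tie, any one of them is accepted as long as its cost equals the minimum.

Selinger DP (subsets sized 1..n):
  {D}: scan cost=100, card=100
  {C}: scan cost=20, card=20
  {A}: scan cost=120, card=120
  {B}: scan cost=40, card=40
  {CD}: card=400; try (C,hash)→400, (D,merge)→940, (C,nl_idx)→1000, (C,merge)→1020, (D,hash)→1440, (D,nl)→2020 …(+1); best=400 via (C,hash)
  {AD}: card=480; try (A,nl_idx)→1280, (D,hash)→1640, (A,merge)→1860, (D,merge)→1880, (A,hash)→1880, (A,nl)→12100 …(+1); best=1280 via (A,nl_idx)
  {BD}: card=500; try (B,hash)→680, (D,merge)→1120, (B,merge)→1180, (D,hash)→1480, (D,nl)→4040, (B,nl)→4100; best=680 via (B,hash)
  {AC}: card=600; try (C,hash)→440, (A,nl_idx)→760, (A,merge)→1100, (C,merge)→1200, (C,nl_idx)→1320, (A,hash)→1720 …(+2); best=440 via (C,hash)
  {BC}: card=20; try (C,nl_idx)→260, (C,hash)→280, (B,merge)→420, (C,merge)→440, (B,hash)→520, (B,nl)→820 …(+1); best=260 via (C,nl_idx)
  {AB}: card=1200; try (B,hash)→720, (A,merge)→1280, (B,merge)→1360, (A,nl_idx)→1520, (A,hash)→1760, (A,nl)→4840 …(+1); best=720 via (B,hash)
  {ACD}: card=480; try (C,hash)→1960, (D,hash)→2440, (A,hash)→2480, (A,nl_idx)→3680, (C,nl_idx)→4160, (A,merge)→5360 …(+5); best=1960 via (C,hash)
  {BCD}: card=50; try (D,merge)→1180, (B,hash)→1280, (C,hash)→1380, (D,hash)→1680, (D,nl)→2260, (C,nl_idx)→3230 …(+4); best=1180 via (D,merge)
  {ABD}: card=600; try (B,hash)→2240, (A,hash)→2860, (D,hash)→3320, (A,nl_idx)→4780, (B,merge)→6360, (A,merge)→6640 …(+4); best=2240 via (B,hash)
  {ABC}: card=150; try (A,nl_idx)→550, (A,merge)→1340, (B,hash)→1520, (A,hash)→1960, (C,hash)→2120, (A,nl)→2660 …(+5); best=550 via (A,nl_idx)
  {ABCD}: card=15; try (A,nl_idx)→1545, (D,hash)→2100, (A,merge)→2490, (D,merge)→2700, (A,hash)→2910, (B,hash)→2920 …(+8); best=1545 via (A,nl_idx)

cost=1545; order=B,C,D,A; methods=nl_idx,merge,nl_idx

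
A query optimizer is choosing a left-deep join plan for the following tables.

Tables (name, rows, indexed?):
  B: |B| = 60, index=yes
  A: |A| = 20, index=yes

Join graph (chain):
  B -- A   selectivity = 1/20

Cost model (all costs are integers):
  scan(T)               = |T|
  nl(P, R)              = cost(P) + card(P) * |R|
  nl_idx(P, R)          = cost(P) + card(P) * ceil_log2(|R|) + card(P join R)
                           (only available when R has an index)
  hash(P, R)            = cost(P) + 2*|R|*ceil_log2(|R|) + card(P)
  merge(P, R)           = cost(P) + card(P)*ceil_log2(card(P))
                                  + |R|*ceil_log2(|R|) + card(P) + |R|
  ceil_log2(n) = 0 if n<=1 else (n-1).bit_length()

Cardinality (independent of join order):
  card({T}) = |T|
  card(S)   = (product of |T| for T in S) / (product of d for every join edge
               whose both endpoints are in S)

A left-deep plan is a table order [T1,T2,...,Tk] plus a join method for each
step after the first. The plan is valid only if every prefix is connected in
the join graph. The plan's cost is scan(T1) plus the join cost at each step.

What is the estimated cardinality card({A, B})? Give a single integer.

Tables in S: A(20), B(60)
Edges inside S: B-A(d=20)
numerator = 20 * 60 = 1200
denominator = 20 = 20
card(S) = 1200 / 20 = 60

60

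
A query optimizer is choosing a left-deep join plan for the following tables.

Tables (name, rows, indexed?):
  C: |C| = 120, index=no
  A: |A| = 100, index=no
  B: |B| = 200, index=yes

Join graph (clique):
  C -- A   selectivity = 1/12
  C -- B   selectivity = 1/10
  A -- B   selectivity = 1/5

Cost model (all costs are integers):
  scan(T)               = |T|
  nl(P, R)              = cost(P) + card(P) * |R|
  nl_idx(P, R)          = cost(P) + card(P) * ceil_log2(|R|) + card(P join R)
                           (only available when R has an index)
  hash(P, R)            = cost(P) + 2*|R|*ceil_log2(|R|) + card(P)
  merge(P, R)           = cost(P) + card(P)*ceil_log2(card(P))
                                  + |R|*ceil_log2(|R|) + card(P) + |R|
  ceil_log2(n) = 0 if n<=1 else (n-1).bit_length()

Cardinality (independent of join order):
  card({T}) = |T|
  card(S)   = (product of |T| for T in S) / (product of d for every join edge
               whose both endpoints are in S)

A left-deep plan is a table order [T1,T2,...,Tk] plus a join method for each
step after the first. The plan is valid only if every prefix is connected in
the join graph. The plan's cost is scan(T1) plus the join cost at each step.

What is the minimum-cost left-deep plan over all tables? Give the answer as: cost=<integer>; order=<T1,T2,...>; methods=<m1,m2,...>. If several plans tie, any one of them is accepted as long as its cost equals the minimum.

cost=5840; order=C,A,B; methods=hash,hash

Selinger DP (subsets sized 1..n):
  {C}: scan cost=120, card=120
  {A}: scan cost=100, card=100
  {B}: scan cost=200, card=200
  {AC}: card=1000; try (A,hash)→1640, (C,merge)→1860, (C,hash)→1880, (A,merge)→1880, (C,nl)→12100, (A,nl)→12120; best=1640 via (A,hash)
  {BC}: card=2400; try (C,hash)→2080, (B,merge)→2880, (C,merge)→2960, (B,hash)→3440, (B,nl_idx)→3480, (B,nl)→24120 …(+1); best=2080 via (C,hash)
  {AB}: card=4000; try (A,hash)→1800, (B,merge)→2700, (A,merge)→2800, (B,hash)→3400, (B,nl_idx)→4900, (B,nl)→20100 …(+1); best=1800 via (A,hash)
  {ABC}: card=4000; try (B,hash)→5840, (A,hash)→5880, (C,hash)→7480, (B,nl_idx)→13640, (B,merge)→14440, (A,merge)→34080 …(+4); best=5840 via (B,hash)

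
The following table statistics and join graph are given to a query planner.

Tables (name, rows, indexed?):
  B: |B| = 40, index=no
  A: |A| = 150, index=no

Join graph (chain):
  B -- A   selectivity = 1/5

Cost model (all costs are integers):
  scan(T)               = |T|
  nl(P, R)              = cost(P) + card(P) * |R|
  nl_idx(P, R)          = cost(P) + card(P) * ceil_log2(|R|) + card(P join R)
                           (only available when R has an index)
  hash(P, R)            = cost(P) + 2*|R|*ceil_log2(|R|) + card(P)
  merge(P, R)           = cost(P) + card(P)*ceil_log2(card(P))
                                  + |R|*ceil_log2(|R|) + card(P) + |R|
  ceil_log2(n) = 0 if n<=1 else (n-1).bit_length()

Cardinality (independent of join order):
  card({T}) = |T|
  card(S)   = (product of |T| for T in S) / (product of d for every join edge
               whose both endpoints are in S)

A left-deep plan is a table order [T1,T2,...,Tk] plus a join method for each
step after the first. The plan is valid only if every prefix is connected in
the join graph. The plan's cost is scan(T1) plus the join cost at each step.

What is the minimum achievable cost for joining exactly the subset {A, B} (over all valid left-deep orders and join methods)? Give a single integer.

Selinger DP over subsets of {A,B}:
  {B}: scan cost=40, card=40
  {A}: scan cost=150, card=150
  {AB}: card=1200; try (B,hash)→780, (A,merge)→1670, (B,merge)→1780, (A,hash)→2480, (A,nl)→6040, (B,nl)→6150; best=780 via (B,hash)

780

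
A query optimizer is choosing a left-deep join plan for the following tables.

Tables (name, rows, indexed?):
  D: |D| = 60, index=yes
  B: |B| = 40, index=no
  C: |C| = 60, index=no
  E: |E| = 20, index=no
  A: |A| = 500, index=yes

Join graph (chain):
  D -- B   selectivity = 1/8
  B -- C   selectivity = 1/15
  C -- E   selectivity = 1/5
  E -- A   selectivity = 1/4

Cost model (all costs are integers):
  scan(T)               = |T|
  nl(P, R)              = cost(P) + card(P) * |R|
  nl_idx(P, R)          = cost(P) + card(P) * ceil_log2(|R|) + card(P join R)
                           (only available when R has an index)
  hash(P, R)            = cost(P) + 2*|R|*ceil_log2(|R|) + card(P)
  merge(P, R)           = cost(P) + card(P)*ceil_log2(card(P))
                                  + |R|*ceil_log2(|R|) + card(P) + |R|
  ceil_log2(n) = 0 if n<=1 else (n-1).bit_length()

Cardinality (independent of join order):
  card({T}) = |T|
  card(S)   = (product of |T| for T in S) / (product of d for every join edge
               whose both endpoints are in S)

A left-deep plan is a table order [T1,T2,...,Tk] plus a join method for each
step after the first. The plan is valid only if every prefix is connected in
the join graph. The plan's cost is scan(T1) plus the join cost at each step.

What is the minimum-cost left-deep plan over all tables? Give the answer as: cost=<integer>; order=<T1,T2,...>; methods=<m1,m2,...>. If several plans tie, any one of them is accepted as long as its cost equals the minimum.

Selinger DP (subsets sized 1..n):
  {D}: scan cost=60, card=60
  {B}: scan cost=40, card=40
  {C}: scan cost=60, card=60
  {E}: scan cost=20, card=20
  {A}: scan cost=500, card=500
  {BD}: card=300; try (D,nl_idx)→580, (B,hash)→600, (D,merge)→740, (B,merge)→760, (D,hash)→800, (D,nl)→2440 …(+1); best=580 via (D,nl_idx)
  {BC}: card=160; try (B,hash)→600, (C,merge)→740, (B,merge)→760, (C,hash)→800, (C,nl)→2440, (B,nl)→2460; best=600 via (B,hash)
  {CE}: card=240; try (E,hash)→320, (C,merge)→560, (E,merge)→600, (C,hash)→760, (C,nl)→1220, (E,nl)→1260; best=320 via (E,hash)
  {AE}: card=2500; try (E,hash)→1200, (A,nl_idx)→2700, (A,merge)→5140, (E,merge)→5620, (A,hash)→9040, (A,nl)→10020 …(+1); best=1200 via (E,hash)
  {BCD}: card=1200; try (D,hash)→1480, (C,hash)→1600, (D,merge)→2460, (D,nl_idx)→2760, (C,merge)→4000, (D,nl)→10200 …(+1); best=1480 via (D,hash)
  {BCE}: card=640; try (E,hash)→960, (B,hash)→1040, (E,merge)→2160, (B,merge)→2760, (E,nl)→3800, (B,nl)→9920; best=960 via (E,hash)
  {ACE}: card=30000; try (C,hash)→4420, (A,merge)→7480, (A,hash)→9560, (A,nl_idx)→32480, (C,merge)→34120, (A,nl)→120320 …(+1); best=4420 via (C,hash)
  {BCDE}: card=4800; try (D,hash)→2320, (E,hash)→2880, (D,merge)→8420, (D,nl_idx)→9600, (E,merge)→16000, (E,nl)→25480 …(+1); best=2320 via (D,hash)
  {ABCE}: card=80000; try (A,hash)→10600, (A,merge)→13000, (B,hash)→34900, (A,nl_idx)→86720, (A,nl)→320960, (B,merge)→484700 …(+1); best=10600 via (A,hash)
  {ABCDE}: card=600000; try (A,hash)→16120, (A,merge)→74520, (D,hash)→91320, (A,nl_idx)→645520, (D,nl_idx)→1090600, (D,merge)→1451020 …(+2); best=16120 via (A,hash)

cost=16120; order=C,B,E,D,A; methods=hash,hash,hash,hash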